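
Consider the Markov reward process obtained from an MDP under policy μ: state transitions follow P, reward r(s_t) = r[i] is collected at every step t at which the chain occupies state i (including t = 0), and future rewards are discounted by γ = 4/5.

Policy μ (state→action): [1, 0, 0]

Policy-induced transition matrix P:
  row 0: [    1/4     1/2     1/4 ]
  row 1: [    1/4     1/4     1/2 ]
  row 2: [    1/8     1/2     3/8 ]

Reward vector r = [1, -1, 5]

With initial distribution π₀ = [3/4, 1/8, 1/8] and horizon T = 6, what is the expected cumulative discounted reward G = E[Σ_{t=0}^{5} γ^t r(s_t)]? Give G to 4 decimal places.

t=0: π = [0.7500, 0.1250, 0.1250], E[r] = 1.2500, γ^t·E[r] = 1.250000, running G = 1.250000
t=1: π = [0.2344, 0.4688, 0.2969], E[r] = 1.2500, γ^t·E[r] = 1.000000, running G = 2.250000
t=2: π = [0.2129, 0.3828, 0.4043], E[r] = 1.8516, γ^t·E[r] = 1.185000, running G = 3.435000
t=3: π = [0.1995, 0.4043, 0.3962], E[r] = 1.7764, γ^t·E[r] = 0.909500, running G = 4.344500
t=4: π = [0.2005, 0.3989, 0.4006], E[r] = 1.8046, γ^t·E[r] = 0.739150, running G = 5.083650
t=5: π = [0.1999, 0.4003, 0.3998], E[r] = 1.7987, γ^t·E[r] = 0.589395, running G = 5.673045

G = 5.6730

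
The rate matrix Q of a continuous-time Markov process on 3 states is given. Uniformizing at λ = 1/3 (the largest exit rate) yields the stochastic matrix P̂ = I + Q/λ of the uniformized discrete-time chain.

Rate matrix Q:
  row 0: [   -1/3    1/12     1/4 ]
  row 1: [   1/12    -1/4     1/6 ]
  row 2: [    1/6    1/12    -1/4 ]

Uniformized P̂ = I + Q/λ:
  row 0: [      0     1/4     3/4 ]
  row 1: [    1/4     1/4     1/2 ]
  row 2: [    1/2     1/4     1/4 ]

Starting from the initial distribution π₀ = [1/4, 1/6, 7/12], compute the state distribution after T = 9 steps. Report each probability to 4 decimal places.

π = [0.2918, 0.2500, 0.4582]

t=0: π = [0.2500, 0.1667, 0.5833]
t=1: π = [0.3333, 0.2500, 0.4167]
t=2: π = [0.2708, 0.2500, 0.4792]
t=3: π = [0.3021, 0.2500, 0.4479]
t=4: π = [0.2865, 0.2500, 0.4635]
t=5: π = [0.2943, 0.2500, 0.4557]
t=6: π = [0.2904, 0.2500, 0.4596]
t=7: π = [0.2923, 0.2500, 0.4577]
t=8: π = [0.2913, 0.2500, 0.4587]
t=9: π = [0.2918, 0.2500, 0.4582]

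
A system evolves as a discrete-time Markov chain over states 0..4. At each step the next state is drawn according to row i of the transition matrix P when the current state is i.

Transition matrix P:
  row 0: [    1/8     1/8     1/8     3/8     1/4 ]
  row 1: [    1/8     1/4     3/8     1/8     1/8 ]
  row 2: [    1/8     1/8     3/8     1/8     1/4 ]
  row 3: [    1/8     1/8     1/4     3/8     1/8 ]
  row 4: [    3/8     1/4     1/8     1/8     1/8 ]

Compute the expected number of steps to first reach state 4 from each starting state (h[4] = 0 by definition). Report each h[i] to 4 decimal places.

h = [5.0542, 5.5451, 4.8520, 5.6606, 0.0000]

First-step conditioning: h[4] = 0; for i ≠ 4, h[i] = 1 + Σ_k P[i][k]·h[k].
  h[0] = 1 + 1/8·h[0] + 1/8·h[1] + 1/8·h[2] + 3/8·h[3]
  h[1] = 1 + 1/8·h[0] + 1/4·h[1] + 3/8·h[2] + 1/8·h[3]
  h[2] = 1 + 1/8·h[0] + 1/8·h[1] + 3/8·h[2] + 1/8·h[3]
  h[3] = 1 + 1/8·h[0] + 1/8·h[1] + 1/4·h[2] + 3/8·h[3]
Solving the 4×4 linear system over states ≠ 4 gives exactly h = [1400/277, 1536/277, 1344/277, 1568/277, 0] (h[4] = 0 is the target).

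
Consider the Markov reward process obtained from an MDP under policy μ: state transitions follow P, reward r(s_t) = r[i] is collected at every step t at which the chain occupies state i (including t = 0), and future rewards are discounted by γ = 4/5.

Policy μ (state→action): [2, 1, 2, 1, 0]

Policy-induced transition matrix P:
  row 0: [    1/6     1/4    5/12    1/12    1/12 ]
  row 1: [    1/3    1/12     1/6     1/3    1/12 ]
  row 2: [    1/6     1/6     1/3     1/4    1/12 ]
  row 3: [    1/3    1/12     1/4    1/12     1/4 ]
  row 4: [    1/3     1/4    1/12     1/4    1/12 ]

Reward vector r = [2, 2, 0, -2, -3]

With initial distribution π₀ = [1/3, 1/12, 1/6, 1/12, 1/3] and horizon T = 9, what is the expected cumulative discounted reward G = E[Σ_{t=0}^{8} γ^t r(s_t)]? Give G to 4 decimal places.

t=0: π = [0.3333, 0.0833, 0.1667, 0.0833, 0.3333], E[r] = -0.3333, γ^t·E[r] = -0.333333, running G = -0.333333
t=1: π = [0.2500, 0.2083, 0.2569, 0.1875, 0.0972], E[r] = 0.2500, γ^t·E[r] = 0.200000, running G = -0.133333
t=2: π = [0.2488, 0.1626, 0.2795, 0.1944, 0.1146], E[r] = 0.0903, γ^t·E[r] = 0.057778, running G = -0.075556
t=3: π = [0.2453, 0.1672, 0.2821, 0.1897, 0.1157], E[r] = 0.0984, γ^t·E[r] = 0.050370, running G = -0.025185
t=4: π = [0.2454, 0.1670, 0.2812, 0.1914, 0.1149], E[r] = 0.0972, γ^t·E[r] = 0.039802, running G = 0.014617
t=5: π = [0.2456, 0.1668, 0.2813, 0.1911, 0.1152], E[r] = 0.0969, γ^t·E[r] = 0.031738, running G = 0.046355
t=6: π = [0.2455, 0.1669, 0.2813, 0.1911, 0.1152], E[r] = 0.0971, γ^t·E[r] = 0.025446, running G = 0.071802
t=7: π = [0.2455, 0.1669, 0.2813, 0.1911, 0.1152], E[r] = 0.0970, γ^t·E[r] = 0.020347, running G = 0.092149
t=8: π = [0.2455, 0.1669, 0.2813, 0.1911, 0.1152], E[r] = 0.0970, γ^t·E[r] = 0.016279, running G = 0.108427

G = 0.1084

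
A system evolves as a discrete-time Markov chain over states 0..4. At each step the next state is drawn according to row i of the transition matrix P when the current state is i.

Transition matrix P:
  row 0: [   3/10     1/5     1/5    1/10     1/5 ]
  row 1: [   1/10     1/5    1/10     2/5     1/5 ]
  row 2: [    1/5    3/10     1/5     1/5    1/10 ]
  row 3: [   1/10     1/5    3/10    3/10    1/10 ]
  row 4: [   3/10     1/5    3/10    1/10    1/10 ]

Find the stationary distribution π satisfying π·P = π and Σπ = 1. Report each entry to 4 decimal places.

Balance equations π_j = Σ_i π_i·P[i][j]:
  π_0 = 3/10·π_0 + 1/10·π_1 + 1/5·π_2 + 1/10·π_3 + 3/10·π_4
  π_1 = 1/5·π_0 + 1/5·π_1 + 3/10·π_2 + 1/5·π_3 + 1/5·π_4
  π_2 = 1/5·π_0 + 1/10·π_1 + 1/5·π_2 + 3/10·π_3 + 3/10·π_4
  π_3 = 1/10·π_0 + 2/5·π_1 + 1/5·π_2 + 3/10·π_3 + 1/10·π_4
  normalize: π_0 + π_1 + π_2 + π_3 + π_4 = 1
Solving the linear system gives exactly π = [827/4419, 979/4419, 952/4419, 2077/8838, 415/2946].

π = [0.1871, 0.2215, 0.2154, 0.2350, 0.1409]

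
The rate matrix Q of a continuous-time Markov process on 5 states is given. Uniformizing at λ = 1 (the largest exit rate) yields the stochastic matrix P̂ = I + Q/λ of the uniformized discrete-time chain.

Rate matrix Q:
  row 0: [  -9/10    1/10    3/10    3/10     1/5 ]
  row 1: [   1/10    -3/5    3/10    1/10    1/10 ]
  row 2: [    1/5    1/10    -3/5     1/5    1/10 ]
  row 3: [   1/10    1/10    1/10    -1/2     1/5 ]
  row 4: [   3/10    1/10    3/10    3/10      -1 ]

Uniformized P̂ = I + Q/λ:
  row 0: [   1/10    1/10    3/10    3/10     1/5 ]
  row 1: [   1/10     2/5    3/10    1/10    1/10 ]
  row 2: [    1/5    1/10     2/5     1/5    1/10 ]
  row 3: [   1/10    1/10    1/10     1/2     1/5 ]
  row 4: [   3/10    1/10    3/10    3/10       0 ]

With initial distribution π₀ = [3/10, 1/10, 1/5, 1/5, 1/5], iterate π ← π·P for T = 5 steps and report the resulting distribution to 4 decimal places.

π = [0.1531, 0.1428, 0.2652, 0.3063, 0.1327]

t=0: π = [0.3000, 0.1000, 0.2000, 0.2000, 0.2000]
t=1: π = [0.1600, 0.1300, 0.2800, 0.3000, 0.1300]
t=2: π = [0.1540, 0.1390, 0.2680, 0.3060, 0.1330]
t=3: π = [0.1534, 0.1417, 0.2656, 0.3066, 0.1327]
t=4: π = [0.1531, 0.1425, 0.2652, 0.3064, 0.1327]
t=5: π = [0.1531, 0.1428, 0.2652, 0.3063, 0.1327]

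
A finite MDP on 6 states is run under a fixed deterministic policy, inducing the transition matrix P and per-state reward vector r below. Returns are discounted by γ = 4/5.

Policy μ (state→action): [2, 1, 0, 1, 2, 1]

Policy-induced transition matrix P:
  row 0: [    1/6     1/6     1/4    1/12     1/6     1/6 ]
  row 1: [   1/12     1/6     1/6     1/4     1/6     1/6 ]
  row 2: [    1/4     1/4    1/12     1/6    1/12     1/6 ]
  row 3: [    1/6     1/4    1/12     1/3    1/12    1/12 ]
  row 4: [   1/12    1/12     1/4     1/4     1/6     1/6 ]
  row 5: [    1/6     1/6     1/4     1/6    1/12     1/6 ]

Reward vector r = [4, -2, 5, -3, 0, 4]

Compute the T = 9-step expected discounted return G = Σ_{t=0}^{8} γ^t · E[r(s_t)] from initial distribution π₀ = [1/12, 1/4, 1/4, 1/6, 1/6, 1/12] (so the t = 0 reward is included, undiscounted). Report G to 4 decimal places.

G = 4.3263

t=0: π = [0.0833, 0.2500, 0.2500, 0.1667, 0.1667, 0.0833], E[r] = 0.9167, γ^t·E[r] = 0.916667, running G = 0.916667
t=1: π = [0.1528, 0.1875, 0.1597, 0.2222, 0.1250, 0.1528], E[r] = 0.9792, γ^t·E[r] = 0.783333, running G = 1.700000
t=2: π = [0.1539, 0.1881, 0.1707, 0.2170, 0.1221, 0.1481], E[r] = 1.0347, γ^t·E[r] = 0.662222, running G = 2.362222
t=3: π = [0.1550, 0.1888, 0.1697, 0.2159, 0.1220, 0.1486], E[r] = 1.0379, γ^t·E[r] = 0.531383, running G = 2.893605
t=4: π = [0.1549, 0.1886, 0.1700, 0.2156, 0.1222, 0.1487], E[r] = 1.0402, γ^t·E[r] = 0.426086, running G = 3.319691
t=5: π = [0.1549, 0.1886, 0.1700, 0.2156, 0.1221, 0.1487], E[r] = 1.0406, γ^t·E[r] = 0.340968, running G = 3.660659
t=6: π = [0.1549, 0.1886, 0.1700, 0.2156, 0.1221, 0.1487], E[r] = 1.0406, γ^t·E[r] = 0.272793, running G = 3.933452
t=7: π = [0.1549, 0.1886, 0.1700, 0.2156, 0.1221, 0.1487], E[r] = 1.0406, γ^t·E[r] = 0.218238, running G = 4.151690
t=8: π = [0.1549, 0.1886, 0.1700, 0.2156, 0.1221, 0.1487], E[r] = 1.0406, γ^t·E[r] = 0.174591, running G = 4.326281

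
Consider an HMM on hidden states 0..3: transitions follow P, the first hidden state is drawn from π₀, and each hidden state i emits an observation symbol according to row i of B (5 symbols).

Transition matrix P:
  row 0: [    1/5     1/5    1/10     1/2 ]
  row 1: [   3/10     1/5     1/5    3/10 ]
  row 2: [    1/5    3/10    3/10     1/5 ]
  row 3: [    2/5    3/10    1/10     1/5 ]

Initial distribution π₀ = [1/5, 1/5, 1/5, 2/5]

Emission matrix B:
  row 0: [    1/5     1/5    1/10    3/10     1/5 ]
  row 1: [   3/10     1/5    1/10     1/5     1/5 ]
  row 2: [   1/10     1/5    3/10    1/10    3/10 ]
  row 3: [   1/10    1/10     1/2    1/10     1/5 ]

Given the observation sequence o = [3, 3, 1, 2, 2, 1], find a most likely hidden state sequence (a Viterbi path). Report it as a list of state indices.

path = [0, 3, 0, 3, 3, 0]

t=0: δ = [6.000e-02, 4.000e-02, 2.000e-02, 4.000e-02]  (obs o_0=3)
t=1: δ = [4.800e-03, 2.400e-03, 8.000e-04, 3.000e-03]  ψ = [3, 0, 1, 0]  (obs o_1=3)
t=2: δ = [2.400e-04, 1.920e-04, 9.600e-05, 2.400e-04]  ψ = [3, 0, 0, 0]  (obs o_2=1)
t=3: δ = [9.600e-06, 7.200e-06, 1.152e-05, 6.000e-05]  ψ = [3, 3, 1, 0]  (obs o_3=2)
t=4: δ = [2.400e-06, 1.800e-06, 1.800e-06, 6.000e-06]  ψ = [3, 3, 3, 3]  (obs o_4=2)
t=5: δ = [4.800e-07, 3.600e-07, 1.200e-07, 1.200e-07]  ψ = [3, 3, 3, 0]  (obs o_5=1)
backtrack: best end state = 0; path = [0, 3, 0, 3, 3, 0]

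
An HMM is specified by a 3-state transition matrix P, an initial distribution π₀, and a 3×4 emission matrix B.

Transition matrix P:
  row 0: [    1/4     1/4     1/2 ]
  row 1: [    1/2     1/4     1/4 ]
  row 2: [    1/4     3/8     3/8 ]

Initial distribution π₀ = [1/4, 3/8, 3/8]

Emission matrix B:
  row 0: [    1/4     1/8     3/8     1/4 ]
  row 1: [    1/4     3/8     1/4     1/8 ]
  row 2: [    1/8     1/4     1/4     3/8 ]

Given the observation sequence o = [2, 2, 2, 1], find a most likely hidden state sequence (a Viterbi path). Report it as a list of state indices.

t=0: δ = [9.375e-02, 9.375e-02, 9.375e-02]  (obs o_0=2)
t=1: δ = [1.758e-02, 8.789e-03, 1.172e-02]  ψ = [1, 2, 0]  (obs o_1=2)
t=2: δ = [1.648e-03, 1.099e-03, 2.197e-03]  ψ = [0, 0, 0]  (obs o_2=2)
t=3: δ = [6.866e-05, 3.090e-04, 2.060e-04]  ψ = [1, 2, 0]  (obs o_3=1)
backtrack: best end state = 1; path = [1, 0, 2, 1]

path = [1, 0, 2, 1]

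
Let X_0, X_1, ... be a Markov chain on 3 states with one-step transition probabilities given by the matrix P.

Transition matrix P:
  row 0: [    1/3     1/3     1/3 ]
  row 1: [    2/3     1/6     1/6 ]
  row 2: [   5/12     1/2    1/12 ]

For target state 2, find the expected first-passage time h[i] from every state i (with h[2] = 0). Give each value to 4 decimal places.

h = [3.5000, 4.0000, 0.0000]

First-step conditioning: h[2] = 0; for i ≠ 2, h[i] = 1 + Σ_k P[i][k]·h[k].
  h[0] = 1 + 1/3·h[0] + 1/3·h[1]
  h[1] = 1 + 2/3·h[0] + 1/6·h[1]
Solving the 2×2 linear system over states ≠ 2 gives exactly h = [7/2, 4, 0] (h[2] = 0 is the target).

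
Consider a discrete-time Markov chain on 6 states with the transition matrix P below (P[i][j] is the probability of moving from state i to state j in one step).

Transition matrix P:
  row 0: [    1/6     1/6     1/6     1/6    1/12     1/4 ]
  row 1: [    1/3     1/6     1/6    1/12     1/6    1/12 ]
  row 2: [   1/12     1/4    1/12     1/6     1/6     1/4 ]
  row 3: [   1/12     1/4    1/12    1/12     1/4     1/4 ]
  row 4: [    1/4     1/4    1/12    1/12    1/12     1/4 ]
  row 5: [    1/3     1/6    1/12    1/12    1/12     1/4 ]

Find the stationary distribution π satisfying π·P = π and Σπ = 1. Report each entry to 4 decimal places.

Balance equations π_j = Σ_i π_i·P[i][j]:
  π_0 = 1/6·π_0 + 1/3·π_1 + 1/12·π_2 + 1/12·π_3 + 1/4·π_4 + 1/3·π_5
  π_1 = 1/6·π_0 + 1/6·π_1 + 1/4·π_2 + 1/4·π_3 + 1/4·π_4 + 1/6·π_5
  π_2 = 1/6·π_0 + 1/6·π_1 + 1/12·π_2 + 1/12·π_3 + 1/12·π_4 + 1/12·π_5
  π_3 = 1/6·π_0 + 1/12·π_1 + 1/6·π_2 + 1/12·π_3 + 1/12·π_4 + 1/12·π_5
  π_4 = 1/12·π_0 + 1/6·π_1 + 1/6·π_2 + 1/4·π_3 + 1/12·π_4 + 1/12·π_5
  normalize: π_0 + π_1 + π_2 + π_3 + π_4 + π_5 = 1
Solving the linear system gives exactly π = [33737/148558, 29205/148558, 17625/148558, 8330/74279, 19059/148558, 16136/74279].

π = [0.2271, 0.1966, 0.1186, 0.1121, 0.1283, 0.2172]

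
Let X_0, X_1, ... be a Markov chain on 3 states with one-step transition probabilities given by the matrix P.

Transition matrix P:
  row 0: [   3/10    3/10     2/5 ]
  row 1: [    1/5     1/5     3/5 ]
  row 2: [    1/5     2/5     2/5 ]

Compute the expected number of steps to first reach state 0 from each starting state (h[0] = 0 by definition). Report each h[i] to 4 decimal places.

First-step conditioning: h[0] = 0; for i ≠ 0, h[i] = 1 + Σ_k P[i][k]·h[k].
  h[1] = 1 + 1/5·h[1] + 3/5·h[2]
  h[2] = 1 + 2/5·h[1] + 2/5·h[2]
Solving the 2×2 linear system over states ≠ 0 gives exactly h = [0, 5, 5] (h[0] = 0 is the target).

h = [0.0000, 5.0000, 5.0000]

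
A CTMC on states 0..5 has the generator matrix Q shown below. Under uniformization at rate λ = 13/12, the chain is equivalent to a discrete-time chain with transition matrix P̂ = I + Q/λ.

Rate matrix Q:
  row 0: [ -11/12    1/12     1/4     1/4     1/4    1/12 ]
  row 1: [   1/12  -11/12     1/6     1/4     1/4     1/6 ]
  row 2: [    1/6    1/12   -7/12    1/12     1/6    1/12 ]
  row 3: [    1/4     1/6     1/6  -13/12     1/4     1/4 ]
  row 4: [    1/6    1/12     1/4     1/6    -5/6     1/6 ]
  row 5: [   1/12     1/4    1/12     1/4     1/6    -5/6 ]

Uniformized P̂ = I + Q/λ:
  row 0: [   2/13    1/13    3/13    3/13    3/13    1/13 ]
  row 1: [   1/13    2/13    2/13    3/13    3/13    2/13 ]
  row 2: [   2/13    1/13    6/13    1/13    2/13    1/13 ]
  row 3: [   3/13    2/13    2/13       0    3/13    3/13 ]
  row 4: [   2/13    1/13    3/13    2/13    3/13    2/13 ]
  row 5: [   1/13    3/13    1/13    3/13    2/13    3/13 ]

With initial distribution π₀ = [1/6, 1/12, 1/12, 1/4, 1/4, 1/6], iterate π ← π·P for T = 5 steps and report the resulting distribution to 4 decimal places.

π = [0.1445, 0.1199, 0.2438, 0.1445, 0.2008, 0.1465]

t=0: π = [0.1667, 0.0833, 0.0833, 0.2500, 0.2500, 0.1667]
t=1: π = [0.1538, 0.1282, 0.1987, 0.1410, 0.2115, 0.1667]
t=2: π = [0.1420, 0.1233, 0.2303, 0.1514, 0.2027, 0.1504]
t=3: π = [0.1444, 0.1212, 0.2396, 0.1448, 0.2015, 0.1484]
t=4: π = [0.1442, 0.1202, 0.2428, 0.1450, 0.2009, 0.1469]
t=5: π = [0.1445, 0.1199, 0.2438, 0.1445, 0.2008, 0.1465]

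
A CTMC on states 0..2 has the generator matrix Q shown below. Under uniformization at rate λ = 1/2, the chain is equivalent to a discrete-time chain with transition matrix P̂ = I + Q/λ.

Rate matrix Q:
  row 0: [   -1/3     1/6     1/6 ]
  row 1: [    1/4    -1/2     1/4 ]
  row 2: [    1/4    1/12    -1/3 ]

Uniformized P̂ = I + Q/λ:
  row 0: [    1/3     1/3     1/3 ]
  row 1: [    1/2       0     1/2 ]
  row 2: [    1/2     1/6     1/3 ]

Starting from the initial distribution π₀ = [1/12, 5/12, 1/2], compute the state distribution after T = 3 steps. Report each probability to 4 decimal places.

π = [0.4302, 0.1983, 0.3715]

t=0: π = [0.0833, 0.4167, 0.5000]
t=1: π = [0.4861, 0.1111, 0.4028]
t=2: π = [0.4190, 0.2292, 0.3519]
t=3: π = [0.4302, 0.1983, 0.3715]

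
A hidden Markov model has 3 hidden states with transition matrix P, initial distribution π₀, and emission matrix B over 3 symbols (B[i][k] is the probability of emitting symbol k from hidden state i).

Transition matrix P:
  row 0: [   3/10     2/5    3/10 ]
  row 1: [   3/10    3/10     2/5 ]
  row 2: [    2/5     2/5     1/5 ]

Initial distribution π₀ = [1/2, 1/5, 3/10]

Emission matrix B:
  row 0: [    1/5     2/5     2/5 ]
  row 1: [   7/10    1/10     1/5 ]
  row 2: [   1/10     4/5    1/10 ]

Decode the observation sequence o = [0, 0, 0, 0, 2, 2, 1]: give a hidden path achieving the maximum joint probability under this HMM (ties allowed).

path = [1, 1, 1, 1, 0, 0, 2]

t=0: δ = [1.000e-01, 1.400e-01, 3.000e-02]  (obs o_0=0)
t=1: δ = [8.400e-03, 2.940e-02, 5.600e-03]  ψ = [1, 1, 1]  (obs o_1=0)
t=2: δ = [1.764e-03, 6.174e-03, 1.176e-03]  ψ = [1, 1, 1]  (obs o_2=0)
t=3: δ = [3.704e-04, 1.297e-03, 2.470e-04]  ψ = [1, 1, 1]  (obs o_3=0)
t=4: δ = [1.556e-04, 7.779e-05, 5.186e-05]  ψ = [1, 1, 1]  (obs o_4=2)
t=5: δ = [1.867e-05, 1.245e-05, 4.668e-06]  ψ = [0, 0, 0]  (obs o_5=2)
t=6: δ = [2.240e-06, 7.468e-07, 4.481e-06]  ψ = [0, 0, 0]  (obs o_6=1)
backtrack: best end state = 2; path = [1, 1, 1, 1, 0, 0, 2]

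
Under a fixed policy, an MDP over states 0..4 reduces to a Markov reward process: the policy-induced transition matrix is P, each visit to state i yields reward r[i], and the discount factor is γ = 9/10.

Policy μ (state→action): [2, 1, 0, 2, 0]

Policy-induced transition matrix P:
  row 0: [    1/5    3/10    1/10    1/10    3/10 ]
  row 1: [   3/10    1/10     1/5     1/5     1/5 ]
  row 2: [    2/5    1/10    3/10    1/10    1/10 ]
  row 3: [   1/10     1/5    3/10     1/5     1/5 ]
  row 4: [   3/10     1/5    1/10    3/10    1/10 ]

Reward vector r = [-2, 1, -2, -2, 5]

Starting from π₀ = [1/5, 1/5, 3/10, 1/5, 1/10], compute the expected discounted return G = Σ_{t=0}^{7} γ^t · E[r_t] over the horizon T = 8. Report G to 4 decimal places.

G = -1.3682

t=0: π = [0.2000, 0.2000, 0.3000, 0.2000, 0.1000], E[r] = -0.7000, γ^t·E[r] = -0.700000, running G = -0.700000
t=1: π = [0.2700, 0.1700, 0.2200, 0.1600, 0.1800], E[r] = -0.2300, γ^t·E[r] = -0.207000, running G = -0.907000
t=2: π = [0.2630, 0.1880, 0.1930, 0.1690, 0.1870], E[r] = -0.1270, γ^t·E[r] = -0.102870, running G = -1.009870
t=3: π = [0.2592, 0.1882, 0.1912, 0.1731, 0.1883], E[r] = -0.1173, γ^t·E[r] = -0.085512, running G = -1.095382
t=4: π = [0.2586, 0.1880, 0.1917, 0.1738, 0.1880], E[r] = -0.1203, γ^t·E[r] = -0.078909, running G = -1.174291
t=5: π = [0.2586, 0.1879, 0.1919, 0.1738, 0.1879], E[r] = -0.1211, γ^t·E[r] = -0.071492, running G = -1.245783
t=6: π = [0.2586, 0.1879, 0.1919, 0.1737, 0.1879], E[r] = -0.1212, γ^t·E[r] = -0.064428, running G = -1.310211
t=7: π = [0.2586, 0.1879, 0.1919, 0.1737, 0.1879], E[r] = -0.1212, γ^t·E[r] = -0.057979, running G = -1.368190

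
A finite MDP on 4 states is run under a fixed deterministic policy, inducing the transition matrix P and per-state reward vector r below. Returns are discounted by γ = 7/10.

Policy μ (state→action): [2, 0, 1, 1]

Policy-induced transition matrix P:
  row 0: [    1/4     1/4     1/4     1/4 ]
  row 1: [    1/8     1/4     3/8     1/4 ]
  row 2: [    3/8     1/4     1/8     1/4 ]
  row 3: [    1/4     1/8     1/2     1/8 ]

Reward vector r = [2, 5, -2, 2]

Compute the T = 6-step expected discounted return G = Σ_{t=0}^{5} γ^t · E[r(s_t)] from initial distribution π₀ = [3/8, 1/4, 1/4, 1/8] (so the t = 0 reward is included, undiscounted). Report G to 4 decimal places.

G = 4.6805

t=0: π = [0.3750, 0.2500, 0.2500, 0.1250], E[r] = 1.7500, γ^t·E[r] = 1.750000, running G = 1.750000
t=1: π = [0.2500, 0.2344, 0.2813, 0.2344], E[r] = 1.5781, γ^t·E[r] = 1.104688, running G = 2.854688
t=2: π = [0.2559, 0.2207, 0.3027, 0.2207], E[r] = 1.4512, γ^t·E[r] = 0.711074, running G = 3.565762
t=3: π = [0.2603, 0.2224, 0.2949, 0.2224], E[r] = 1.4875, γ^t·E[r] = 0.510229, running G = 4.075991
t=4: π = [0.2591, 0.2222, 0.2965, 0.2222], E[r] = 1.4804, γ^t·E[r] = 0.355453, running G = 4.431444
t=5: π = [0.2593, 0.2222, 0.2963, 0.2222], E[r] = 1.4816, γ^t·E[r] = 0.249020, running G = 4.680465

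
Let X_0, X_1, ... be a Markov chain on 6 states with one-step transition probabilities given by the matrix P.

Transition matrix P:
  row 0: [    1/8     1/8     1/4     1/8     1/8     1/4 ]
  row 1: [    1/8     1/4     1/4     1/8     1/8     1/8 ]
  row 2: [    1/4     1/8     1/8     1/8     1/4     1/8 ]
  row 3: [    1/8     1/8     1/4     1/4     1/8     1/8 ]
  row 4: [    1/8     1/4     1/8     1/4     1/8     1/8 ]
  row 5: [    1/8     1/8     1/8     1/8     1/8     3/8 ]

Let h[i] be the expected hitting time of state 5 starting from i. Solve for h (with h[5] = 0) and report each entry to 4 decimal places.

First-step conditioning: h[5] = 0; for i ≠ 5, h[i] = 1 + Σ_k P[i][k]·h[k].
  h[0] = 1 + 1/8·h[0] + 1/8·h[1] + 1/4·h[2] + 1/8·h[3] + 1/8·h[4]
  h[1] = 1 + 1/8·h[0] + 1/4·h[1] + 1/4·h[2] + 1/8·h[3] + 1/8·h[4]
  h[2] = 1 + 1/4·h[0] + 1/8·h[1] + 1/8·h[2] + 1/8·h[3] + 1/4·h[4]
  h[3] = 1 + 1/8·h[0] + 1/8·h[1] + 1/4·h[2] + 1/4·h[3] + 1/8·h[4]
  h[4] = 1 + 1/8·h[0] + 1/4·h[1] + 1/8·h[2] + 1/4·h[3] + 1/8·h[4]
Solving the 5×5 linear system over states ≠ 5 gives exactly h = [73/12, 146/21, 48/7, 146/21, 195/28, 0] (h[5] = 0 is the target).

h = [6.0833, 6.9524, 6.8571, 6.9524, 6.9643, 0.0000]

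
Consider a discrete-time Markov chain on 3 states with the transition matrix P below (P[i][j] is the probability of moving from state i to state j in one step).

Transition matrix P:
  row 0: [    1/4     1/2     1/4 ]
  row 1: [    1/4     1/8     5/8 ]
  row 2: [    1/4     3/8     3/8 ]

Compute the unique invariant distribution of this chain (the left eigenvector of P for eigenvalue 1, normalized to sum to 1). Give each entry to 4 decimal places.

π = [0.2500, 0.3250, 0.4250]

Balance equations π_j = Σ_i π_i·P[i][j]:
  π_0 = 1/4·π_0 + 1/4·π_1 + 1/4·π_2
  π_1 = 1/2·π_0 + 1/8·π_1 + 3/8·π_2
  normalize: π_0 + π_1 + π_2 = 1
Solving the linear system gives exactly π = [1/4, 13/40, 17/40].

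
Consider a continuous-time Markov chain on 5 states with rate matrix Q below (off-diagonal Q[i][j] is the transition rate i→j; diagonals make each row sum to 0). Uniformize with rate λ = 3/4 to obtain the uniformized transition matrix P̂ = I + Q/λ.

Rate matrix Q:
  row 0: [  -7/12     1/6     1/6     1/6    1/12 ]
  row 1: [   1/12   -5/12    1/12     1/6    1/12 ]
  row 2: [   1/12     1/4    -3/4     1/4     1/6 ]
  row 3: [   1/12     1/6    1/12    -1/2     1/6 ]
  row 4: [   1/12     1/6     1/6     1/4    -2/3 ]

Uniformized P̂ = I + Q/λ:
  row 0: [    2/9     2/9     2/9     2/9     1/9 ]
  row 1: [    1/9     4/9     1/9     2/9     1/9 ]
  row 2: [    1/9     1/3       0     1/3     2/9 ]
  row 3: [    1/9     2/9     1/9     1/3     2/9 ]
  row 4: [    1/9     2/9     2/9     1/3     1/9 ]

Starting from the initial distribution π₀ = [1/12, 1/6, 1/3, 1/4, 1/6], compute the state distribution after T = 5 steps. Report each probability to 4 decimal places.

π = [0.1250, 0.3040, 0.1282, 0.2857, 0.1571]

t=0: π = [0.0833, 0.1667, 0.3333, 0.2500, 0.1667]
t=1: π = [0.1204, 0.2963, 0.1019, 0.3056, 0.1759]
t=2: π = [0.1245, 0.2994, 0.1327, 0.2870, 0.1564]
t=3: π = [0.1249, 0.3035, 0.1276, 0.2862, 0.1578]
t=4: π = [0.1250, 0.3038, 0.1283, 0.2857, 0.1571]
t=5: π = [0.1250, 0.3040, 0.1282, 0.2857, 0.1571]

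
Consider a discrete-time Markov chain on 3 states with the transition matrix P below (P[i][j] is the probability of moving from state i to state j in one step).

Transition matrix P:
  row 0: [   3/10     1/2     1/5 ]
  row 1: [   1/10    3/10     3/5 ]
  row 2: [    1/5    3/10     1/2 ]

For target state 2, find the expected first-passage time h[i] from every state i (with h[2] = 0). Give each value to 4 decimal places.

h = [2.7273, 1.8182, 0.0000]

First-step conditioning: h[2] = 0; for i ≠ 2, h[i] = 1 + Σ_k P[i][k]·h[k].
  h[0] = 1 + 3/10·h[0] + 1/2·h[1]
  h[1] = 1 + 1/10·h[0] + 3/10·h[1]
Solving the 2×2 linear system over states ≠ 2 gives exactly h = [30/11, 20/11, 0] (h[2] = 0 is the target).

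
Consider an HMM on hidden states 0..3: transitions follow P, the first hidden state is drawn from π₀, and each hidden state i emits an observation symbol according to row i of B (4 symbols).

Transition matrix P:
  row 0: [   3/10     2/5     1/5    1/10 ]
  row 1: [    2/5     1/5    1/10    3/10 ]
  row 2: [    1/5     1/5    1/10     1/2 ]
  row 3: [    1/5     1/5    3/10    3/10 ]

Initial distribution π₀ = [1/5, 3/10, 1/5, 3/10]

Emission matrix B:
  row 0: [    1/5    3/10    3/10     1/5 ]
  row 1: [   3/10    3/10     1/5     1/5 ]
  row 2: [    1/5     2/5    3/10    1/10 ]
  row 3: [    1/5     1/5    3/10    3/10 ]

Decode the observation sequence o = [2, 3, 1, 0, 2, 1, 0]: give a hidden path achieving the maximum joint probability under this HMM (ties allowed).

path = [2, 3, 2, 3, 3, 2, 3]

t=0: δ = [6.000e-02, 6.000e-02, 6.000e-02, 9.000e-02]  (obs o_0=2)
t=1: δ = [4.800e-03, 4.800e-03, 2.700e-03, 9.000e-03]  ψ = [1, 0, 3, 2]  (obs o_1=3)
t=2: δ = [5.760e-04, 5.760e-04, 1.080e-03, 5.400e-04]  ψ = [1, 0, 3, 3]  (obs o_2=1)
t=3: δ = [4.608e-05, 6.912e-05, 3.240e-05, 1.080e-04]  ψ = [1, 0, 3, 2]  (obs o_3=0)
t=4: δ = [8.294e-06, 4.320e-06, 9.720e-06, 9.720e-06]  ψ = [1, 3, 3, 3]  (obs o_4=2)
t=5: δ = [7.465e-07, 9.953e-07, 1.166e-06, 9.720e-07]  ψ = [0, 0, 3, 2]  (obs o_5=1)
t=6: δ = [7.963e-08, 8.958e-08, 5.832e-08, 1.166e-07]  ψ = [1, 0, 3, 2]  (obs o_6=0)
backtrack: best end state = 3; path = [2, 3, 2, 3, 3, 2, 3]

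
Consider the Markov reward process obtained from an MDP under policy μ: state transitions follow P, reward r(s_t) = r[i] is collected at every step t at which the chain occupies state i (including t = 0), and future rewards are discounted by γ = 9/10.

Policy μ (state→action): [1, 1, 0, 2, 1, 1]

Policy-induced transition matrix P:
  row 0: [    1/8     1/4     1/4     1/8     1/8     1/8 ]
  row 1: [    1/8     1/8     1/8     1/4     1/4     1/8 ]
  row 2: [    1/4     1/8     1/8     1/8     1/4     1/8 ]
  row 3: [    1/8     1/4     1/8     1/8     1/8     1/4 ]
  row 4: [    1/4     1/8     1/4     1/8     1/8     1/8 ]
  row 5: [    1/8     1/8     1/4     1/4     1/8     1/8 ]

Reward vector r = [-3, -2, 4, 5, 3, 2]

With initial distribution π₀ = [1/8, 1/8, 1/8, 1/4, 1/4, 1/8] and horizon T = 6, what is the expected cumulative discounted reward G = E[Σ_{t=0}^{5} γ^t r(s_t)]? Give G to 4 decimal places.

t=0: π = [0.1250, 0.1250, 0.1250, 0.2500, 0.2500, 0.1250], E[r] = 2.1250, γ^t·E[r] = 2.125000, running G = 2.125000
t=1: π = [0.1719, 0.1719, 0.1875, 0.1563, 0.1563, 0.1563], E[r] = 1.4531, γ^t·E[r] = 1.307813, running G = 3.432813
t=2: π = [0.1680, 0.1660, 0.1855, 0.1660, 0.1699, 0.1445], E[r] = 1.5352, γ^t·E[r] = 1.243477, running G = 4.676289
t=3: π = [0.1694, 0.1667, 0.1853, 0.1638, 0.1689, 0.1458], E[r] = 1.5168, γ^t·E[r] = 1.105781, running G = 5.782070
t=4: π = [0.1693, 0.1667, 0.1855, 0.1641, 0.1690, 0.1455], E[r] = 1.5192, γ^t·E[r] = 0.996744, running G = 6.778814
t=5: π = [0.1693, 0.1667, 0.1855, 0.1640, 0.1690, 0.1455], E[r] = 1.5188, γ^t·E[r] = 0.896815, running G = 7.675629

G = 7.6756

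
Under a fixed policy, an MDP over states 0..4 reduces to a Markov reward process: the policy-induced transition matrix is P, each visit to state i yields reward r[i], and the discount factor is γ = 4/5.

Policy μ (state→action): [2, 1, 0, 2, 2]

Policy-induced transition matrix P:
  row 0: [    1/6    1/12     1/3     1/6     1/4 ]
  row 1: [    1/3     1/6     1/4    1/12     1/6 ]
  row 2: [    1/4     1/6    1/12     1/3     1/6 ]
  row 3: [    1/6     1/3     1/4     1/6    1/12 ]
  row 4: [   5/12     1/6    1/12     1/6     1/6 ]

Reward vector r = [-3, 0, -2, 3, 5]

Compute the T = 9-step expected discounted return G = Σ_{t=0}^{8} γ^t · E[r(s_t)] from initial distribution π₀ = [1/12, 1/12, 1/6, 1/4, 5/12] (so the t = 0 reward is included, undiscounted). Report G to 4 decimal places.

G = 2.9254

t=0: π = [0.0833, 0.0833, 0.1667, 0.2500, 0.4167], E[r] = 2.2500, γ^t·E[r] = 2.250000, running G = 2.250000
t=1: π = [0.2986, 0.2014, 0.1597, 0.1875, 0.1528], E[r] = 0.1111, γ^t·E[r] = 0.088889, running G = 2.338889
t=2: π = [0.2517, 0.1730, 0.2228, 0.1765, 0.1759], E[r] = 0.2083, γ^t·E[r] = 0.133333, running G = 2.472222
t=3: π = [0.2581, 0.1751, 0.2045, 0.1894, 0.1729], E[r] = 0.2496, γ^t·E[r] = 0.127802, running G = 2.600025
t=4: π = [0.2561, 0.1767, 0.2086, 0.1862, 0.1724], E[r] = 0.2349, γ^t·E[r] = 0.096198, running G = 2.696222
t=5: π = [0.2566, 0.1763, 0.2078, 0.1867, 0.1725], E[r] = 0.2371, γ^t·E[r] = 0.077695, running G = 2.773917
t=6: π = [0.2565, 0.1764, 0.2080, 0.1866, 0.1725], E[r] = 0.2368, γ^t·E[r] = 0.062075, running G = 2.835992
t=7: π = [0.2565, 0.1764, 0.2080, 0.1866, 0.1725], E[r] = 0.2369, γ^t·E[r] = 0.049673, running G = 2.885665
t=8: π = [0.2565, 0.1764, 0.2080, 0.1866, 0.1725], E[r] = 0.2368, γ^t·E[r] = 0.039736, running G = 2.925401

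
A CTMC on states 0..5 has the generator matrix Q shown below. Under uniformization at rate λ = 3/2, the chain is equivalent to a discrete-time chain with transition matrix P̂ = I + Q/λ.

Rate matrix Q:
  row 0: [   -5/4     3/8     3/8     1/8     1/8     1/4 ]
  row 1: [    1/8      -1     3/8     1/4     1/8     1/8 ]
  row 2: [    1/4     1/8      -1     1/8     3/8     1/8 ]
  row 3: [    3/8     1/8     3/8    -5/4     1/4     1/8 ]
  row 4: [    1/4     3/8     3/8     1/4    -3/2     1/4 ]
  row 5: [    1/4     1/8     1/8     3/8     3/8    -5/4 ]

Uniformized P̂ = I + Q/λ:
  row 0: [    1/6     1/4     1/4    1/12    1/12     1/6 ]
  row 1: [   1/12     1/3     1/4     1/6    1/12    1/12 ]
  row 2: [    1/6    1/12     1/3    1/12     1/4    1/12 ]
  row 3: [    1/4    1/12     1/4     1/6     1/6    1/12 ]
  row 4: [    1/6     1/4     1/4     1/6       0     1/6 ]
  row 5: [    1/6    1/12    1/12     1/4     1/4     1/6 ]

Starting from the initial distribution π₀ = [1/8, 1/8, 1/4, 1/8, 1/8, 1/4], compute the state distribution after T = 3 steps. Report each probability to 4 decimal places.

π = [0.1638, 0.1792, 0.2504, 0.1422, 0.1452, 0.1191]

t=0: π = [0.1250, 0.1250, 0.2500, 0.1250, 0.1250, 0.2500]
t=1: π = [0.1667, 0.1563, 0.2292, 0.1563, 0.1667, 0.1250]
t=2: π = [0.1667, 0.1780, 0.2483, 0.1441, 0.1415, 0.1215]
t=3: π = [0.1638, 0.1792, 0.2504, 0.1422, 0.1452, 0.1191]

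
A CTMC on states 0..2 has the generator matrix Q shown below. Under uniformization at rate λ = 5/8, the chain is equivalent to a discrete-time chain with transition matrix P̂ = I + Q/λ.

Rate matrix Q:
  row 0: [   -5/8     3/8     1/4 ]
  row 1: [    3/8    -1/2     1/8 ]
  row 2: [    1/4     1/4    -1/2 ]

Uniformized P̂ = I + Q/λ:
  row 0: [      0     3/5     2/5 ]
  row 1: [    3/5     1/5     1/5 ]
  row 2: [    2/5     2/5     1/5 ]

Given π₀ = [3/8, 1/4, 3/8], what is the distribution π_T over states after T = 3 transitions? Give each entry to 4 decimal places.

t=0: π = [0.3750, 0.2500, 0.3750]
t=1: π = [0.3000, 0.4250, 0.2750]
t=2: π = [0.3650, 0.3750, 0.2600]
t=3: π = [0.3290, 0.3980, 0.2730]

π = [0.3290, 0.3980, 0.2730]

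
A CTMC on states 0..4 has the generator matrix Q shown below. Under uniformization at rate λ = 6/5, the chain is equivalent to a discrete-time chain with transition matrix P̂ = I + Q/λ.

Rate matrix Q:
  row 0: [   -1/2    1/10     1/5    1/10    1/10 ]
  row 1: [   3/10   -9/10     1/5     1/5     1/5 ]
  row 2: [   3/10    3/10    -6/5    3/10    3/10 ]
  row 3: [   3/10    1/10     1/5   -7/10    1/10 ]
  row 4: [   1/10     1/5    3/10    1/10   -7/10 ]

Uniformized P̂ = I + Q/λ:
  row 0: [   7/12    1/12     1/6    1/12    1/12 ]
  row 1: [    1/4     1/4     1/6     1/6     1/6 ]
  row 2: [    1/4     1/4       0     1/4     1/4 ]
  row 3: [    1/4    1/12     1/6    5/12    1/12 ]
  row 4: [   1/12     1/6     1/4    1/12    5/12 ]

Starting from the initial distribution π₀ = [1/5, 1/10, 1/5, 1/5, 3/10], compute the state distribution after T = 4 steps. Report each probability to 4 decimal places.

π = [0.3244, 0.1505, 0.1563, 0.1838, 0.1850]

t=0: π = [0.2000, 0.1000, 0.2000, 0.2000, 0.3000]
t=1: π = [0.2667, 0.1583, 0.1583, 0.1917, 0.2250]
t=2: π = [0.3014, 0.1549, 0.1590, 0.1868, 0.1979]
t=3: π = [0.3175, 0.1521, 0.1567, 0.1850, 0.1887]
t=4: π = [0.3244, 0.1505, 0.1563, 0.1838, 0.1850]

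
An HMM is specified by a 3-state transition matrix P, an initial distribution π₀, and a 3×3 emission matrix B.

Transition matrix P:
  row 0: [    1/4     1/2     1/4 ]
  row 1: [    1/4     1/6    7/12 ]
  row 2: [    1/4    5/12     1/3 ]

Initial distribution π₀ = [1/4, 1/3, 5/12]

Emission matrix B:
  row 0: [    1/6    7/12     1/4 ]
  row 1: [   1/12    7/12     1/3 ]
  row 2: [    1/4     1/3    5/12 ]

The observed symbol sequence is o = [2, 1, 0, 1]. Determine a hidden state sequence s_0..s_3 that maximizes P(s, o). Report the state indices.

t=0: δ = [6.250e-02, 1.111e-01, 1.736e-01]  (obs o_0=2)
t=1: δ = [2.532e-02, 4.220e-02, 2.160e-02]  ψ = [2, 2, 1]  (obs o_1=1)
t=2: δ = [1.758e-03, 1.055e-03, 6.154e-03]  ψ = [1, 0, 1]  (obs o_2=0)
t=3: δ = [8.974e-04, 1.496e-03, 6.838e-04]  ψ = [2, 2, 2]  (obs o_3=1)
backtrack: best end state = 1; path = [2, 1, 2, 1]

path = [2, 1, 2, 1]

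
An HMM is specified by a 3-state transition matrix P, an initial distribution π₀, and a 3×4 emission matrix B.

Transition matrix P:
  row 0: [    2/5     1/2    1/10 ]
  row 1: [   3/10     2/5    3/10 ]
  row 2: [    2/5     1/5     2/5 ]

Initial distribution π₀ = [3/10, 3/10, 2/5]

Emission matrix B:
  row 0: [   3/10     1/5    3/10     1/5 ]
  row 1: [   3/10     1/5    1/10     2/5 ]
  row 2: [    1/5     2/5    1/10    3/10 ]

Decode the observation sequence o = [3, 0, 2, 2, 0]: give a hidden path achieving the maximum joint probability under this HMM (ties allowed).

path = [2, 0, 0, 0, 1]

t=0: δ = [6.000e-02, 1.200e-01, 1.200e-01]  (obs o_0=3)
t=1: δ = [1.440e-02, 1.440e-02, 9.600e-03]  ψ = [2, 1, 2]  (obs o_1=0)
t=2: δ = [1.728e-03, 7.200e-04, 4.320e-04]  ψ = [0, 0, 1]  (obs o_2=2)
t=3: δ = [2.074e-04, 8.640e-05, 2.160e-05]  ψ = [0, 0, 1]  (obs o_3=2)
t=4: δ = [2.488e-05, 3.110e-05, 5.184e-06]  ψ = [0, 0, 1]  (obs o_4=0)
backtrack: best end state = 1; path = [2, 0, 0, 0, 1]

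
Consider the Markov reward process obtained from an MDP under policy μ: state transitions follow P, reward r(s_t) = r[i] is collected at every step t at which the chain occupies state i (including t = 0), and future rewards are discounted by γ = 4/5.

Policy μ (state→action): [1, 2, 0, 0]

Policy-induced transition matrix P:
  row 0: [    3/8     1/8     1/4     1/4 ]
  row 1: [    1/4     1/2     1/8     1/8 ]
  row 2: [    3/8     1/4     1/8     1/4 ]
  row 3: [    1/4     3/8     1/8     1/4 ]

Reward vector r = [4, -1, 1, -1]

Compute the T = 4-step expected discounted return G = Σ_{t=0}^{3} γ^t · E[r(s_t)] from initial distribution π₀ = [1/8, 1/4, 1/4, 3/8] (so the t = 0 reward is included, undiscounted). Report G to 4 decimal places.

t=0: π = [0.1250, 0.2500, 0.2500, 0.3750], E[r] = 0.1250, γ^t·E[r] = 0.125000, running G = 0.125000
t=1: π = [0.2969, 0.3438, 0.1406, 0.2188], E[r] = 0.7656, γ^t·E[r] = 0.612500, running G = 0.737500
t=2: π = [0.3047, 0.3262, 0.1621, 0.2070], E[r] = 0.8477, γ^t·E[r] = 0.542500, running G = 1.280000
t=3: π = [0.3083, 0.3193, 0.1631, 0.2092], E[r] = 0.8679, γ^t·E[r] = 0.444375, running G = 1.724375

G = 1.7244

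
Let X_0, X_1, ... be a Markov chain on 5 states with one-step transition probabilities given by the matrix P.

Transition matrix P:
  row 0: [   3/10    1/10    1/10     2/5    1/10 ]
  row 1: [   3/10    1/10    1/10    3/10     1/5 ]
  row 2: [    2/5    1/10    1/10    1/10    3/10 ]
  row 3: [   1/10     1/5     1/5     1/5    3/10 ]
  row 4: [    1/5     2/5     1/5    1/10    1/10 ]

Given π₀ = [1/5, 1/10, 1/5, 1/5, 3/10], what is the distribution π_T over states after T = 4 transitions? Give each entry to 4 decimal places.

t=0: π = [0.2000, 0.1000, 0.2000, 0.2000, 0.3000]
t=1: π = [0.2500, 0.2100, 0.1500, 0.2000, 0.1900]
t=2: π = [0.2560, 0.1770, 0.1390, 0.2370, 0.1910]
t=3: π = [0.2474, 0.1810, 0.1428, 0.2359, 0.1929]
t=4: π = [0.2478, 0.1815, 0.1429, 0.2340, 0.1938]

π = [0.2478, 0.1815, 0.1429, 0.2340, 0.1938]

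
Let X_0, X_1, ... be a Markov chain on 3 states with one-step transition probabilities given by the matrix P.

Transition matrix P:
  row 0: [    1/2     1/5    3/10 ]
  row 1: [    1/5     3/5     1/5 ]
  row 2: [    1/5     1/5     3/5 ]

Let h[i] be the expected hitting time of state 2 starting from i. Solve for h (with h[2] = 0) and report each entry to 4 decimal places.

First-step conditioning: h[2] = 0; for i ≠ 2, h[i] = 1 + Σ_k P[i][k]·h[k].
  h[0] = 1 + 1/2·h[0] + 1/5·h[1]
  h[1] = 1 + 1/5·h[0] + 3/5·h[1]
Solving the 2×2 linear system over states ≠ 2 gives exactly h = [15/4, 35/8, 0] (h[2] = 0 is the target).

h = [3.7500, 4.3750, 0.0000]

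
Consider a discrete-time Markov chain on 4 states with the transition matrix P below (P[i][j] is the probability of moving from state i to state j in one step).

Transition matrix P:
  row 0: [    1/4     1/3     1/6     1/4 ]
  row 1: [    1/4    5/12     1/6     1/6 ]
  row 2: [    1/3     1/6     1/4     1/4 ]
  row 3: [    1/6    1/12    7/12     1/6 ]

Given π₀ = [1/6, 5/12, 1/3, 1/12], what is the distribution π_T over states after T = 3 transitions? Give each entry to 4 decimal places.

t=0: π = [0.1667, 0.4167, 0.3333, 0.0833]
t=1: π = [0.2708, 0.2917, 0.2292, 0.2083]
t=2: π = [0.2517, 0.2674, 0.2726, 0.2083]
t=3: π = [0.2554, 0.2581, 0.2762, 0.2104]

π = [0.2554, 0.2581, 0.2762, 0.2104]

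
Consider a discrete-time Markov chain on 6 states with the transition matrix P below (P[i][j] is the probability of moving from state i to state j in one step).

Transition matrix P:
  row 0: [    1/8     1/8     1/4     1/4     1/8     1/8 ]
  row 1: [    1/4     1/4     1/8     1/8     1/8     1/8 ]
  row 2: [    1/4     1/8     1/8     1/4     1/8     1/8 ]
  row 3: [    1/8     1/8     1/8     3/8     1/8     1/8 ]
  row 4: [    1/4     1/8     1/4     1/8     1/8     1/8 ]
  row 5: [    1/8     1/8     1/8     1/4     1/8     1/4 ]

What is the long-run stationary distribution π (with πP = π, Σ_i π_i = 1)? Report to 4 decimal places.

π = [0.1789, 0.1429, 0.1630, 0.2474, 0.1250, 0.1429]

Balance equations π_j = Σ_i π_i·P[i][j]:
  π_0 = 1/8·π_0 + 1/4·π_1 + 1/4·π_2 + 1/8·π_3 + 1/4·π_4 + 1/8·π_5
  π_1 = 1/8·π_0 + 1/4·π_1 + 1/8·π_2 + 1/8·π_3 + 1/8·π_4 + 1/8·π_5
  π_2 = 1/4·π_0 + 1/8·π_1 + 1/8·π_2 + 1/8·π_3 + 1/4·π_4 + 1/8·π_5
  π_3 = 1/4·π_0 + 1/8·π_1 + 1/4·π_2 + 3/8·π_3 + 1/8·π_4 + 1/4·π_5
  π_4 = 1/8·π_0 + 1/8·π_1 + 1/8·π_2 + 1/8·π_3 + 1/8·π_4 + 1/8·π_5
  normalize: π_0 + π_1 + π_2 + π_3 + π_4 + π_5 = 1
Solving the linear system gives exactly π = [631/3528, 1/7, 575/3528, 97/392, 1/8, 1/7].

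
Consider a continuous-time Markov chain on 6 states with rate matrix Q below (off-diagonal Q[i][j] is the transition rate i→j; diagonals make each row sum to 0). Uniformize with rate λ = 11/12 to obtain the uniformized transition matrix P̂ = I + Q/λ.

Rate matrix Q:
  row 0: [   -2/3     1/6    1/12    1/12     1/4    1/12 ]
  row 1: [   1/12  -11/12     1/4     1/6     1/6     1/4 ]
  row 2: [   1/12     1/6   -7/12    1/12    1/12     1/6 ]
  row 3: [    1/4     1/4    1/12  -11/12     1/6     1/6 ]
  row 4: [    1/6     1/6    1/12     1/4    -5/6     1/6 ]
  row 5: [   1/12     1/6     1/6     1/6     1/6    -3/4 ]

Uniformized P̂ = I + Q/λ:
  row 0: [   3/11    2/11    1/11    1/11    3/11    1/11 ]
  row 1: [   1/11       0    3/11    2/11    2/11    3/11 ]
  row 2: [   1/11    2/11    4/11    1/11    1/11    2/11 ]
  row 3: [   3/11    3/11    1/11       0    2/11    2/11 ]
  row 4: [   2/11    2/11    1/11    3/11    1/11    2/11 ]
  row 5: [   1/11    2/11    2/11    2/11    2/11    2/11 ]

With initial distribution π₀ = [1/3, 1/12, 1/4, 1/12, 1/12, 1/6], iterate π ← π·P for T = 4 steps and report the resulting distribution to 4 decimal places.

π = [0.1604, 0.1643, 0.1889, 0.1398, 0.1644, 0.1822]

t=0: π = [0.3333, 0.0833, 0.2500, 0.0833, 0.0833, 0.1667]
t=1: π = [0.1742, 0.1742, 0.1894, 0.1212, 0.1818, 0.1591]
t=2: π = [0.1612, 0.1612, 0.1887, 0.1433, 0.1639, 0.1818]
t=3: π = [0.1612, 0.1655, 0.1882, 0.1389, 0.1644, 0.1818]
t=4: π = [0.1604, 0.1643, 0.1889, 0.1398, 0.1644, 0.1822]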